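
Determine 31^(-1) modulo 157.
Since 157 is prime, by Fermat 31^(-1) ≡ 31^{155} ≡ 76 (mod 157). Verify: 31 × 76 = 2356 ≡ 1 (mod 157)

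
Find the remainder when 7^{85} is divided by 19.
By Fermat: 7^{18} ≡ 1 (mod 19). 85 = 4×18 + 13. So 7^{85} ≡ 7^{13} ≡ 7 (mod 19)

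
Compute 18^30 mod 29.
Using Fermat: 18^{28} ≡ 1 mod 29. 30 ≡ 2 mod 28. So 18^{30} ≡ 18^{2} ≡ 5 mod 29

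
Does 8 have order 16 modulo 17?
8^{8} ≡ 1 (mod 17) and 8 < 16, so ord_17(8) = 8 ≠ 16 and 8 is not a primitive root.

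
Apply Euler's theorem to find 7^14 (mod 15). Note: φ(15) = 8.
By Euler: 7^{8} ≡ 1 (mod 15) since gcd(7, 15) = 1. 14 = 1×8 + 6. So 7^{14} ≡ 7^{6} ≡ 4 (mod 15)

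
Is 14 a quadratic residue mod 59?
By Euler's criterion: 14^{29} ≡ 58 (mod 59). Since this equals -1 (≡ 58), 14 is not a QR.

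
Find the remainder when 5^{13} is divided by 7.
By Fermat: 5^{6} ≡ 1 mod 7. 13 = 2×6 + 1. So 5^{13} ≡ 5^{1} ≡ 5 mod 7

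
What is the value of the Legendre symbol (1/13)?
(1/13) = 1^{6} mod 13 = 1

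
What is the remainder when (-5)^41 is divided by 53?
By repeated squaring mod 53: (-5)^{1}≡48, (-5)^{2}≡25, (-5)^{4}≡42, (-5)^{8}≡15, (-5)^{16}≡13, (-5)^{32}≡10. Then (-5)^{41} = (-5)^{32+8+1} ≡ 10 × 15 × 48 ≡ 45 mod 53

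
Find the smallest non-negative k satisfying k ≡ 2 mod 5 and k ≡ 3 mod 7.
M = 5 × 7 = 35. M₁ = 7, y₁ ≡ 3 mod 5. M₂ = 5, y₂ ≡ 3 mod 7. k = 2×7×3 + 3×5×3 ≡ 17 mod 35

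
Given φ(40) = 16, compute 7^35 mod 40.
By Euler: 7^{16} ≡ 1 mod 40 since gcd(7, 40) = 1. 35 = 2×16 + 3. So 7^{35} ≡ 7^{3} ≡ 23 mod 40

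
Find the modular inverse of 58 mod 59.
Since 59 is prime, by Fermat 58^(-1) ≡ 58^{57} ≡ 58 mod 59. Verify: 58 × 58 = 3364 ≡ 1 mod 59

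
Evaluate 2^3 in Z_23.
2^{3} = 8 ≡ 8 mod 23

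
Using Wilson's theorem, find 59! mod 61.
(60)! = (59)! × (60) ≡ -1 (mod 61). So (59)! ≡ -1 × (60)^(-1) ≡ (-1)×(-1) = 1 (mod 61)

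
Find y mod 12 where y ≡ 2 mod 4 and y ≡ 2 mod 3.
M = 4 × 3 = 12. M₁ = 3, y₁ ≡ 3 mod 4. M₂ = 4, y₂ ≡ 1 mod 3. y = 2×3×3 + 2×4×1 ≡ 2 mod 12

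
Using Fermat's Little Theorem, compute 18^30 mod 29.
By Fermat: 18^{28} ≡ 1 mod 29. So 18^{30} = 18^{28} · 18^{2} ≡ 18^{2} ≡ 5 mod 29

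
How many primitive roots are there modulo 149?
Number of primitive roots mod 149 = φ(p-1) = φ(148) = 72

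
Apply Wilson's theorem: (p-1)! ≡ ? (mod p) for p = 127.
By Wilson's theorem, (126)! ≡ -1 ≡ 126 mod 127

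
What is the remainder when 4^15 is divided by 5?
Using Fermat: 4^{4} ≡ 1 mod 5. 15 ≡ 3 mod 4. So 4^{15} ≡ 4^{3} ≡ 4 mod 5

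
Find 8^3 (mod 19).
8^{3} = 512 ≡ 18 (mod 19)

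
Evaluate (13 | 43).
(13/43) = 13^{21} mod 43 = 1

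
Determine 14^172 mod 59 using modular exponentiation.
Using Fermat: 14^{58} ≡ 1 mod 59. 172 ≡ 56 mod 58. So 14^{172} ≡ 14^{56} ≡ 28 mod 59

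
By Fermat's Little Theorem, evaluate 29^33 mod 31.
By Fermat: 29^{30} ≡ 1 (mod 31). So 29^{33} = 29^{30} · 29^{3} ≡ 29^{3} ≡ 23 (mod 31)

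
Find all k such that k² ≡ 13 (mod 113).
The square roots of 13 mod 113 are 76 and 37. Verify: 76² = 5776 ≡ 13 (mod 113)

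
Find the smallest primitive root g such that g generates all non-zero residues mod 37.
g = 2. Powers: [2, 4, 8, 16, 32, 27, 17, 34, 31, ...] generates all 36 non-zero residues.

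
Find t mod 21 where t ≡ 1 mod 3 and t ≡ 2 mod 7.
M = 3 × 7 = 21. M₁ = 7, y₁ ≡ 1 mod 3. M₂ = 3, y₂ ≡ 5 mod 7. t = 1×7×1 + 2×3×5 ≡ 16 mod 21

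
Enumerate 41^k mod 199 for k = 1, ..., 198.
41^1, 41^2, ..., 41^{198} mod 199: [41, 89, 67, 160, 192, 111, 173, 128, 74, 49, 19, 182, 99, 79, 55, 66, 119, 103, 44, 13, 135, 162, 75, 90, 108, 50, 60, 72, 166, 40, 48, 177, 93, 32, 118, 62, 154, 145, 174, 169, 163, 116, 179, 175, 11, 53, 183, 140, 168, 122, 27, 112, 15, 18, 141, 10, 12, 94, 73, 8, 129, 115, 138, 86, 143, 92, 190, 29, 194, 193, 152, 63, 195, 35, 42, 130, 156, 28, 153, 104, 85, 102, 3, 123, 68, 2, 82, 178, 134, 121, 185, 23, 147, 57, 148, 98, 38, 165, 198, 158, 110, 132, 39, 7, 88, 26, 71, 125, 150, 180, 17, 100, 120, 144, 133, 80, 96, 155, 186, 64, 37, 124, 109, 91, 149, 139, 127, 33, 159, 151, 22, 106, 167, 81, 137, 45, 54, 25, 30, 36, 83, 20, 24, 188, 146, 16, 59, 31, 77, 172, 87, 184, 181, 58, 189, 187, 105, 126, 191, 70, 84, 61, 113, 56, 107, 9, 170, 5, 6, 47, 136, 4, 164, 157, 69, 43, 171, 46, 95, 114, 97, 196, 76, 131, 197, 117, 21, 65, 78, 14, 176, 52, 142, 51, 101, 161, 34, 1]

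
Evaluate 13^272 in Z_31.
Using Fermat: 13^{30} ≡ 1 (mod 31). 272 ≡ 2 (mod 30). So 13^{272} ≡ 13^{2} ≡ 14 (mod 31)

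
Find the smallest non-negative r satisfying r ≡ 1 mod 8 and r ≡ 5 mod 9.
M = 8 × 9 = 72. M₁ = 9, y₁ ≡ 1 mod 8. M₂ = 8, y₂ ≡ 8 mod 9. r = 1×9×1 + 5×8×8 ≡ 41 mod 72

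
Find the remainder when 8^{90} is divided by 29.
By Fermat: 8^{28} ≡ 1 (mod 29). 90 = 3×28 + 6. So 8^{90} ≡ 8^{6} ≡ 13 (mod 29)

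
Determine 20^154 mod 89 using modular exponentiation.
Using Fermat: 20^{88} ≡ 1 (mod 89). 154 ≡ 66 (mod 88). So 20^{154} ≡ 20^{66} ≡ 88 (mod 89)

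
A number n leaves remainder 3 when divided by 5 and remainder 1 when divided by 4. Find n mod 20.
M = 5 × 4 = 20. M₁ = 4, y₁ ≡ 4 mod 5. M₂ = 5, y₂ ≡ 1 mod 4. n = 3×4×4 + 1×5×1 ≡ 13 mod 20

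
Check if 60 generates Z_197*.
60^{49} ≡ 1 (mod 197) and 49 < 196, so ord_197(60) = 49 ≠ 196 and 60 is not a primitive root.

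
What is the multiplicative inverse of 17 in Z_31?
Since 31 is prime, by Fermat 17^(-1) ≡ 17^{29} ≡ 11 (mod 31). Verify: 17 × 11 = 187 ≡ 1 (mod 31)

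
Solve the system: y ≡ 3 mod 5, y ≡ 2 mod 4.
M = 5 × 4 = 20. M₁ = 4, y₁ ≡ 4 mod 5. M₂ = 5, y₂ ≡ 1 mod 4. y = 3×4×4 + 2×5×1 ≡ 18 mod 20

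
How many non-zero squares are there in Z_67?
For prime 67, there are (p-1)/2 = (67-1)/2 = 33 quadratic residues (excluding 0).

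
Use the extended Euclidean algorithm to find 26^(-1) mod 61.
Extended GCD: 26(-7) + 61(3) = 1. So 26^(-1) ≡ -7 ≡ 54 (mod 61). Verify: 26 × 54 = 1404 ≡ 1 (mod 61)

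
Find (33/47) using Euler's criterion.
(33/47) = 33^{23} mod 47 = -1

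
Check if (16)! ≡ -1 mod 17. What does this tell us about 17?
(16)! mod 17 = 16. Since this equals -1 mod 17, Wilson confirms 17 is prime.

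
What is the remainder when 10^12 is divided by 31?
By repeated squaring mod 31: 10^{1}≡10, 10^{2}≡7, 10^{4}≡18, 10^{8}≡14. Then 10^{12} = 10^{8+4} ≡ 14 × 18 ≡ 4 mod 31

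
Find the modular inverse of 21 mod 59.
Since 59 is prime, by Fermat 21^(-1) ≡ 21^{57} ≡ 45 (mod 59). Verify: 21 × 45 = 945 ≡ 1 (mod 59)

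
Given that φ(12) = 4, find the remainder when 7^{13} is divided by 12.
By Euler: 7^{4} ≡ 1 mod 12 since gcd(7, 12) = 1. 13 = 3×4 + 1. So 7^{13} ≡ 7^{1} ≡ 7 mod 12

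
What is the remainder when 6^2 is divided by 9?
6^{2} = 36 ≡ 0 mod 9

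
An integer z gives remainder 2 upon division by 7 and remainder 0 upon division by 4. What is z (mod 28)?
M = 7 × 4 = 28. M₁ = 4, y₁ ≡ 2 (mod 7). M₂ = 7, y₂ ≡ 3 (mod 4). z = 2×4×2 + 0×7×3 ≡ 16 (mod 28)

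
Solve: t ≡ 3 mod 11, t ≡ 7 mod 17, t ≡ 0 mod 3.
M = 11 × 17 × 3 = 561. M₁ = 51, y₁ ≡ 8 mod 11. M₂ = 33, y₂ ≡ 16 mod 17. M₃ = 187, y₃ ≡ 1 mod 3. t = 3×51×8 + 7×33×16 + 0×187×1 ≡ 432 mod 561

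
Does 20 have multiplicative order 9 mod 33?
Powers of 20 mod 33: 20^1≡20, 20^2≡4, 20^3≡14, 20^4≡16, 20^5≡23, 20^6≡31, 20^7≡26, 20^8≡25, 20^9≡5, 20^10≡1. 20^9≡5≢1, so ord ≠ 9. No, the actual order is 10.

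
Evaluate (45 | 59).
(45/59) = 45^{29} mod 59 = 1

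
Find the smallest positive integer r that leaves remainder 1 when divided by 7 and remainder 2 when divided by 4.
M = 7 × 4 = 28. M₁ = 4, y₁ ≡ 2 (mod 7). M₂ = 7, y₂ ≡ 3 (mod 4). r = 1×4×2 + 2×7×3 ≡ 22 (mod 28)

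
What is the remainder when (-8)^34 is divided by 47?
By repeated squaring (mod 47): (-8)^{1}≡39, (-8)^{2}≡17, (-8)^{4}≡7, (-8)^{8}≡2, (-8)^{16}≡4, (-8)^{32}≡16. Then (-8)^{34} = (-8)^{32+2} ≡ 16 × 17 ≡ 37 (mod 47)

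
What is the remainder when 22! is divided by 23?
By Wilson's theorem, (22)! ≡ -1 ≡ 22 mod 23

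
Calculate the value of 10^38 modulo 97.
By repeated squaring mod 97: 10^{1}≡10, 10^{2}≡3, 10^{4}≡9, 10^{8}≡81, 10^{16}≡62, 10^{32}≡61. Then 10^{38} = 10^{32+4+2} ≡ 61 × 9 × 3 ≡ 95 mod 97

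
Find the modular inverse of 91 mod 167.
Since 167 is prime, by Fermat 91^(-1) ≡ 91^{165} ≡ 156 mod 167. Verify: 91 × 156 = 14196 ≡ 1 mod 167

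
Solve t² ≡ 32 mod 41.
The square roots of 32 mod 41 are 14 and 27. Verify: 14² = 196 ≡ 32 mod 41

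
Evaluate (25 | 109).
(25/109) = 25^{54} mod 109 = 1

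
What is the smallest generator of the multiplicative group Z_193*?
g = 5. Powers: [5, 25, 125, 46, 37, 185, ...] generates all 192 non-zero residues.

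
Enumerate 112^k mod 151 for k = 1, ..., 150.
112^1, 112^2, ..., 112^{150} mod 151: [112, 11, 24, 121, 113, 123, 35, 145, 83, 85, 7, 29, 77, 17, 92, 36, 106, 94, 109, 128, 142, 49, 52, 86, 119, 40, 101, 138, 54, 8, 141, 88, 41, 62, 149, 78, 129, 103, 60, 76, 56, 81, 12, 136, 132, 137, 93, 148, 117, 118, 79, 90, 114, 84, 46, 18, 53, 47, 130, 64, 71, 100, 26, 43, 135, 20, 126, 69, 27, 4, 146, 44, 96, 31, 150, 39, 140, 127, 30, 38, 28, 116, 6, 68, 66, 144, 122, 74, 134, 59, 115, 45, 57, 42, 23, 9, 102, 99, 65, 32, 111, 50, 13, 97, 143, 10, 63, 110, 89, 2, 73, 22, 48, 91, 75, 95, 70, 139, 15, 19, 14, 58, 3, 34, 33, 72, 61, 37, 67, 105, 133, 98, 104, 21, 87, 80, 51, 125, 108, 16, 131, 25, 82, 124, 147, 5, 107, 55, 120, 1]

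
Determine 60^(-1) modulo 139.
Since 139 is prime, by Fermat 60^(-1) ≡ 60^{137} ≡ 95 (mod 139). Verify: 60 × 95 = 5700 ≡ 1 (mod 139)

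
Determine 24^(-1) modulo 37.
Since 37 is prime, by Fermat 24^(-1) ≡ 24^{35} ≡ 17 mod 37. Verify: 24 × 17 = 408 ≡ 1 mod 37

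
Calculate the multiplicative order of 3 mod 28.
Powers of 3 mod 28: 3^1≡3, 3^2≡9, 3^3≡27, 3^4≡25, 3^5≡19, 3^6≡1. So the order of 3 is 6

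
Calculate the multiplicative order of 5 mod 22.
Powers of 5 mod 22: 5^1≡5, 5^2≡3, 5^3≡15, 5^4≡9, 5^5≡1. ord_22(5) = 5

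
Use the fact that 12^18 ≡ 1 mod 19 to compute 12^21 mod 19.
By Fermat: 12^{18} ≡ 1 mod 19. So 12^{21} = 12^{18} · 12^{3} ≡ 12^{3} ≡ 18 mod 19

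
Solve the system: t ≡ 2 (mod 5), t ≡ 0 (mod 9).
M = 5 × 9 = 45. M₁ = 9, y₁ ≡ 4 (mod 5). M₂ = 5, y₂ ≡ 2 (mod 9). t = 2×9×4 + 0×5×2 ≡ 27 (mod 45)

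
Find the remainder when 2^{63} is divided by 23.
By Fermat: 2^{22} ≡ 1 (mod 23). 63 = 2×22 + 19. So 2^{63} ≡ 2^{19} ≡ 3 (mod 23)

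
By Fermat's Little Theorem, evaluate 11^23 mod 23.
By Fermat: 11^{22} ≡ 1 mod 23. So 11^{23} = 11^{22} · 11^{1} ≡ 11^{1} ≡ 11 mod 23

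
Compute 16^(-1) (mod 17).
Since 17 is prime, by Fermat 16^(-1) ≡ 16^{15} ≡ 16 (mod 17). Verify: 16 × 16 = 256 ≡ 1 (mod 17)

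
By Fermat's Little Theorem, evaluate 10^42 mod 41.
By Fermat: 10^{40} ≡ 1 (mod 41). So 10^{42} = 10^{40} · 10^{2} ≡ 10^{2} ≡ 18 (mod 41)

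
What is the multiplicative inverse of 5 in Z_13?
Since 13 is prime, by Fermat 5^(-1) ≡ 5^{11} ≡ 8 (mod 13). Verify: 5 × 8 = 40 ≡ 1 (mod 13)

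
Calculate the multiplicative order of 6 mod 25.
Powers of 6 mod 25: 6^1≡6, 6^2≡11, 6^3≡16, 6^4≡21, 6^5≡1. Order = 5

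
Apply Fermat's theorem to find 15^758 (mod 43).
By Fermat: 15^{42} ≡ 1 (mod 43). 758 ≡ 2 (mod 42). So 15^{758} ≡ 15^{2} ≡ 10 (mod 43)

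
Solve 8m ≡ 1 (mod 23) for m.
Since 23 is prime, by Fermat 8^(-1) ≡ 8^{21} ≡ 3 (mod 23). Verify: 8 × 3 = 24 ≡ 1 (mod 23)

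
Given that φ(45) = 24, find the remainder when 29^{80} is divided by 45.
By Euler: 29^{24} ≡ 1 (mod 45) since gcd(29, 45) = 1. 80 = 3×24 + 8. So 29^{80} ≡ 29^{8} ≡ 31 (mod 45)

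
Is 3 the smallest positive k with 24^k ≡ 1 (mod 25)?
Powers of 24 mod 25: 24^1≡24, 24^2≡1. Already 24^2≡1, so the order is 2 < 3. No, the actual order is 2.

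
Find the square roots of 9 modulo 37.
The square roots of 9 mod 37 are 34 and 3. Verify: 34² = 1156 ≡ 9 (mod 37)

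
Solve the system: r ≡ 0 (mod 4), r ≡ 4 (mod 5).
M = 4 × 5 = 20. M₁ = 5, y₁ ≡ 1 (mod 4). M₂ = 4, y₂ ≡ 4 (mod 5). r = 0×5×1 + 4×4×4 ≡ 4 (mod 20)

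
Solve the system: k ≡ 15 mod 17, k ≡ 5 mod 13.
M = 17 × 13 = 221. M₁ = 13, y₁ ≡ 4 mod 17. M₂ = 17, y₂ ≡ 10 mod 13. k = 15×13×4 + 5×17×10 ≡ 83 mod 221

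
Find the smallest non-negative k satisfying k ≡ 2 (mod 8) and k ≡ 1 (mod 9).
M = 8 × 9 = 72. M₁ = 9, y₁ ≡ 1 (mod 8). M₂ = 8, y₂ ≡ 8 (mod 9). k = 2×9×1 + 1×8×8 ≡ 10 (mod 72)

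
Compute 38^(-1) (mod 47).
Since 47 is prime, by Fermat 38^(-1) ≡ 38^{45} ≡ 26 (mod 47). Verify: 38 × 26 = 988 ≡ 1 (mod 47)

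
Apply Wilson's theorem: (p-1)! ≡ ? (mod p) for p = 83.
By Wilson's theorem, (82)! ≡ -1 ≡ 82 mod 83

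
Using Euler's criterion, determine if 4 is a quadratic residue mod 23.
By Euler's criterion: 4^{11} ≡ 1 mod 23. Since this equals 1, 4 is a QR.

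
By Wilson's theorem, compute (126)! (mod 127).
By Wilson's theorem, (126)! ≡ -1 ≡ 126 (mod 127)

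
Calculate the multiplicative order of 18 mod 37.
Powers of 18 mod 37: 18^1≡18, 18^2≡28, 18^3≡23, 18^4≡7, 18^5≡15, 18^6≡11, 18^7≡13, 18^8≡12, 18^9≡31, 18^10≡3, 18^11≡17, 18^12≡10, 18^13≡32, 18^14≡21, 18^15≡8, 18^16≡33, 18^17≡2, 18^18≡36, 18^19≡19, 18^20≡9, 18^21≡14, 18^22≡30, 18^23≡22, 18^24≡26, 18^25≡24, 18^26≡25, 18^27≡6, 18^28≡34, 18^29≡20, 18^30≡27, 18^31≡5, 18^32≡16, 18^33≡29, 18^34≡4, 18^35≡35, 18^36≡1. ord_37(18) = 36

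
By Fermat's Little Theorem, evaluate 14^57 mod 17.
By Fermat: 14^{16} ≡ 1 (mod 17). 57 = 3×16 + 9. So 14^{57} ≡ 14^{9} ≡ 3 (mod 17)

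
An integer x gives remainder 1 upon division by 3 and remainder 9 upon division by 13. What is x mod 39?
M = 3 × 13 = 39. M₁ = 13, y₁ ≡ 1 mod 3. M₂ = 3, y₂ ≡ 9 mod 13. x = 1×13×1 + 9×3×9 ≡ 22 mod 39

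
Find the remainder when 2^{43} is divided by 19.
By Fermat: 2^{18} ≡ 1 (mod 19). 43 = 2×18 + 7. So 2^{43} ≡ 2^{7} ≡ 14 (mod 19)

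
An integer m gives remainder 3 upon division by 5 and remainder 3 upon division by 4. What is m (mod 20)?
M = 5 × 4 = 20. M₁ = 4, y₁ ≡ 4 (mod 5). M₂ = 5, y₂ ≡ 1 (mod 4). m = 3×4×4 + 3×5×1 ≡ 3 (mod 20)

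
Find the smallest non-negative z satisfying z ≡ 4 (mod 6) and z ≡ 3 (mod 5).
M = 6 × 5 = 30. M₁ = 5, y₁ ≡ 5 (mod 6). M₂ = 6, y₂ ≡ 1 (mod 5). z = 4×5×5 + 3×6×1 ≡ 28 (mod 30)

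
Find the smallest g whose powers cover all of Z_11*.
g = 2. Powers: [2, 4, 8, 5, 10, 9, ...] generates all 10 non-zero residues.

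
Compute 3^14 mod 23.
By repeated squaring (mod 23): 3^{1}≡3, 3^{2}≡9, 3^{4}≡12, 3^{8}≡6. Then 3^{14} = 3^{8+4+2} ≡ 6 × 12 × 9 ≡ 4 (mod 23)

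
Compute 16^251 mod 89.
Using Fermat: 16^{88} ≡ 1 (mod 89). 251 ≡ 75 (mod 88). So 16^{251} ≡ 16^{75} ≡ 8 (mod 89)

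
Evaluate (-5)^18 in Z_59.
By repeated squaring (mod 59): (-5)^{1}≡54, (-5)^{2}≡25, (-5)^{4}≡35, (-5)^{8}≡45, (-5)^{16}≡19. Then (-5)^{18} = (-5)^{16+2} ≡ 19 × 25 ≡ 3 (mod 59)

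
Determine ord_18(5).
Powers of 5 mod 18: 5^1≡5, 5^2≡7, 5^3≡17, 5^4≡13, 5^5≡11, 5^6≡1. Order = 6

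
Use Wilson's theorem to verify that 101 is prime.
(100)! mod 101 = 100. Since this equals -1 (mod 101), Wilson confirms 101 is prime.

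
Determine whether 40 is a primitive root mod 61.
40^{12} ≡ 1 mod 61 and 12 < 60, so ord_61(40) = 12 ≠ 60 and 40 is not a primitive root.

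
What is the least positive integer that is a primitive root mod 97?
g = 5. For each prime q|96: 5^{48}≡96, 5^{32}≡35, none ≡ 1, so ord_97(5) = 96 and 5 is a primitive root.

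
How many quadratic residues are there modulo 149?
For prime 149, there are (p-1)/2 = (149-1)/2 = 74 quadratic residues (excluding 0).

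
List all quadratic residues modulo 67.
QRs mod 67: {1, 4, 6, 9, 10, 14, 15, 16, 17, 19, 21, 22, 23, 24, 25, 26, 29, 33, 35, 36, 37, 39, 40, 47, 49, 54, 55, 56, 59, 60, 62, 64, 65}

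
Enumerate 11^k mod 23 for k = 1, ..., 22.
11^1, 11^2, ..., 11^{22} mod 23: [11, 6, 20, 13, 5, 9, 7, 8, 19, 2, 22, 12, 17, 3, 10, 18, 14, 16, 15, 4, 21, 1]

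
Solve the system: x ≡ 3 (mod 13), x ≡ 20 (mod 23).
M = 13 × 23 = 299. M₁ = 23, y₁ ≡ 4 (mod 13). M₂ = 13, y₂ ≡ 16 (mod 23). x = 3×23×4 + 20×13×16 ≡ 250 (mod 299)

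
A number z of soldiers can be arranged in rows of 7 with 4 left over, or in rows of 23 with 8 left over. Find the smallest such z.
M = 7 × 23 = 161. M₁ = 23, y₁ ≡ 4 mod 7. M₂ = 7, y₂ ≡ 10 mod 23. z = 4×23×4 + 8×7×10 ≡ 123 mod 161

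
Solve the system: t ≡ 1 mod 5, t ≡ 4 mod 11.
M = 5 × 11 = 55. M₁ = 11, y₁ ≡ 1 mod 5. M₂ = 5, y₂ ≡ 9 mod 11. t = 1×11×1 + 4×5×9 ≡ 26 mod 55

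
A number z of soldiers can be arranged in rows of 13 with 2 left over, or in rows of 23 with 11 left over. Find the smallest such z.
M = 13 × 23 = 299. M₁ = 23, y₁ ≡ 4 (mod 13). M₂ = 13, y₂ ≡ 16 (mod 23). z = 2×23×4 + 11×13×16 ≡ 80 (mod 299)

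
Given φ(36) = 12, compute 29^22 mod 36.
By Euler: 29^{12} ≡ 1 (mod 36) since gcd(29, 36) = 1. 22 = 1×12 + 10. So 29^{22} ≡ 29^{10} ≡ 25 (mod 36)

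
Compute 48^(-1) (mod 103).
Since 103 is prime, by Fermat 48^(-1) ≡ 48^{101} ≡ 88 (mod 103). Verify: 48 × 88 = 4224 ≡ 1 (mod 103)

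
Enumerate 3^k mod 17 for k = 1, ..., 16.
3^1, 3^2, ..., 3^{16} mod 17: [3, 9, 10, 13, 5, 15, 11, 16, 14, 8, 7, 4, 12, 2, 6, 1]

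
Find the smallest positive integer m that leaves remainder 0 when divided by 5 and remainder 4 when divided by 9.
M = 5 × 9 = 45. M₁ = 9, y₁ ≡ 4 (mod 5). M₂ = 5, y₂ ≡ 2 (mod 9). m = 0×9×4 + 4×5×2 ≡ 40 (mod 45)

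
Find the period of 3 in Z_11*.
Powers of 3 mod 11: 3^1≡3, 3^2≡9, 3^3≡5, 3^4≡4, 3^5≡1. Order = 5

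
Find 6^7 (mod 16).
By repeated squaring (mod 16): 6^{1}≡6, 6^{2}≡4, 6^{4}≡0. Then 6^{7} = 6^{4+2+1} ≡ 0 × 4 × 6 ≡ 0 (mod 16)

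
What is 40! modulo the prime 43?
(42)! = (40)! × (41) × (42) ≡ -1 (mod 43). So (40)! ≡ -1 × [(42)(41)]^(-1) ≡ 21 (mod 43)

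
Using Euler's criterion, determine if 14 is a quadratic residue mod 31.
By Euler's criterion: 14^{15} ≡ 1 mod 31. Since this equals 1, 14 is a QR.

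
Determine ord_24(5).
Powers of 5 mod 24: 5^1≡5, 5^2≡1. ord_24(5) = 2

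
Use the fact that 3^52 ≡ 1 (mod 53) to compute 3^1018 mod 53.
By Fermat: 3^{52} ≡ 1 (mod 53). 1018 ≡ 30 (mod 52). So 3^{1018} ≡ 3^{30} ≡ 25 (mod 53)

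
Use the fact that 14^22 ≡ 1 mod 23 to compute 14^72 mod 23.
By Fermat: 14^{22} ≡ 1 mod 23. 72 = 3×22 + 6. So 14^{72} ≡ 14^{6} ≡ 3 mod 23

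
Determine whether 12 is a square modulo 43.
By Euler's criterion: 12^{21} ≡ 42 (mod 43). Since this equals -1 (≡ 42), 12 is not a QR.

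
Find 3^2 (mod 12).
3^{2} = 9 ≡ 9 (mod 12)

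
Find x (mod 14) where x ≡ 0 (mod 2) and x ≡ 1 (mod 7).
M = 2 × 7 = 14. M₁ = 7, y₁ ≡ 1 (mod 2). M₂ = 2, y₂ ≡ 4 (mod 7). x = 0×7×1 + 1×2×4 ≡ 8 (mod 14)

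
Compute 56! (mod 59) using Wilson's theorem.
(58)! = (56)! × (57) × (58) ≡ -1 (mod 59). So (56)! ≡ -1 × [(58)(57)]^(-1) ≡ 29 (mod 59)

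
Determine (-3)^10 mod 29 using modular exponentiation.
By repeated squaring (mod 29): (-3)^{1}≡26, (-3)^{2}≡9, (-3)^{4}≡23, (-3)^{8}≡7. Then (-3)^{10} = (-3)^{8+2} ≡ 7 × 9 ≡ 5 (mod 29)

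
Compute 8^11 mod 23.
By repeated squaring (mod 23): 8^{1}≡8, 8^{2}≡18, 8^{4}≡2, 8^{8}≡4. Then 8^{11} = 8^{8+2+1} ≡ 4 × 18 × 8 ≡ 1 (mod 23)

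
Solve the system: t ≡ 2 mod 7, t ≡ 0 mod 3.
M = 7 × 3 = 21. M₁ = 3, y₁ ≡ 5 mod 7. M₂ = 7, y₂ ≡ 1 mod 3. t = 2×3×5 + 0×7×1 ≡ 9 mod 21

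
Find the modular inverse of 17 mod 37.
Since 37 is prime, by Fermat 17^(-1) ≡ 17^{35} ≡ 24 mod 37. Verify: 17 × 24 = 408 ≡ 1 mod 37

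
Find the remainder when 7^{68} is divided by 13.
By Fermat: 7^{12} ≡ 1 (mod 13). 68 = 5×12 + 8. So 7^{68} ≡ 7^{8} ≡ 3 (mod 13)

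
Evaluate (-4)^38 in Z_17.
Using Fermat: (-4)^{16} ≡ 1 mod 17. 38 ≡ 6 mod 16. So (-4)^{38} ≡ (-4)^{6} ≡ 16 mod 17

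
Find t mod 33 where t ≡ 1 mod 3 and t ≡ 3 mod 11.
M = 3 × 11 = 33. M₁ = 11, y₁ ≡ 2 mod 3. M₂ = 3, y₂ ≡ 4 mod 11. t = 1×11×2 + 3×3×4 ≡ 25 mod 33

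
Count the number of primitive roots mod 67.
Number of primitive roots mod 67 = φ(p-1) = φ(66) = 20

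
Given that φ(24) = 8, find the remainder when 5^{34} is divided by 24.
By Euler: 5^{8} ≡ 1 mod 24 since gcd(5, 24) = 1. 34 = 4×8 + 2. So 5^{34} ≡ 5^{2} ≡ 1 mod 24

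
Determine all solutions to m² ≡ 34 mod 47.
The square roots of 34 mod 47 are 9 and 38. Verify: 9² = 81 ≡ 34 mod 47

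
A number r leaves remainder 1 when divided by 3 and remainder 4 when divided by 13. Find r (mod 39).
M = 3 × 13 = 39. M₁ = 13, y₁ ≡ 1 (mod 3). M₂ = 3, y₂ ≡ 9 (mod 13). r = 1×13×1 + 4×3×9 ≡ 4 (mod 39)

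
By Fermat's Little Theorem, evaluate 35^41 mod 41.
By Fermat: 35^{40} ≡ 1 mod 41. So 35^{41} = 35^{40} · 35^{1} ≡ 35^{1} ≡ 35 mod 41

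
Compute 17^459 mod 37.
Using Fermat: 17^{36} ≡ 1 mod 37. 459 ≡ 27 mod 36. So 17^{459} ≡ 17^{27} ≡ 31 mod 37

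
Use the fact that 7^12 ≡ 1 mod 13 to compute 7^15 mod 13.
By Fermat: 7^{12} ≡ 1 mod 13. So 7^{15} = 7^{12} · 7^{3} ≡ 7^{3} ≡ 5 mod 13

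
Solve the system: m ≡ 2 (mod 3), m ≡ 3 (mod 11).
M = 3 × 11 = 33. M₁ = 11, y₁ ≡ 2 (mod 3). M₂ = 3, y₂ ≡ 4 (mod 11). m = 2×11×2 + 3×3×4 ≡ 14 (mod 33)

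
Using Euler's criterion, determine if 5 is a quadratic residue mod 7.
By Euler's criterion: 5^{3} ≡ 6 mod 7. Since this equals -1 (≡ 6), 5 is not a QR.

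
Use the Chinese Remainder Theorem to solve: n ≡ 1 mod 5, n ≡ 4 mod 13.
M = 5 × 13 = 65. M₁ = 13, y₁ ≡ 2 mod 5. M₂ = 5, y₂ ≡ 8 mod 13. n = 1×13×2 + 4×5×8 ≡ 56 mod 65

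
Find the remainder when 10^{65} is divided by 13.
By Fermat: 10^{12} ≡ 1 (mod 13). 65 = 5×12 + 5. So 10^{65} ≡ 10^{5} ≡ 4 (mod 13)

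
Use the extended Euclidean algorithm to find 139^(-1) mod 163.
Extended GCD: 139(-34) + 163(29) = 1. So 139^(-1) ≡ -34 ≡ 129 (mod 163). Verify: 139 × 129 = 17931 ≡ 1 (mod 163)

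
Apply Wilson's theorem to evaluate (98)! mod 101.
(100)! = (98)! × (99) × (100) ≡ -1 mod 101. So (98)! ≡ -1 × [(100)(99)]^(-1) ≡ 50 mod 101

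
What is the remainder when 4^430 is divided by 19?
Using Fermat: 4^{18} ≡ 1 (mod 19). 430 ≡ 16 (mod 18). So 4^{430} ≡ 4^{16} ≡ 6 (mod 19)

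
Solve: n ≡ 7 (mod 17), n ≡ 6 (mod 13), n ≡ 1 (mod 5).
M = 17 × 13 × 5 = 1105. M₁ = 65, y₁ ≡ 11 (mod 17). M₂ = 85, y₂ ≡ 2 (mod 13). M₃ = 221, y₃ ≡ 1 (mod 5). n = 7×65×11 + 6×85×2 + 1×221×1 ≡ 721 (mod 1105)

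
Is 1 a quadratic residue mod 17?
By Euler's criterion: 1^{8} ≡ 1 mod 17. Since this equals 1, 1 is a QR.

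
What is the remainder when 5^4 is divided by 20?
5^{4} = 625 ≡ 5 (mod 20)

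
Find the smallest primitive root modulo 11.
g = 2. Powers: [2, 4, 8, 5, 10, 9, 7, 3, ...] generates all 10 non-zero residues.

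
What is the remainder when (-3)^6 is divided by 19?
By repeated squaring (mod 19): (-3)^{1}≡16, (-3)^{2}≡9, (-3)^{4}≡5. Then (-3)^{6} = (-3)^{4+2} ≡ 5 × 9 ≡ 7 (mod 19)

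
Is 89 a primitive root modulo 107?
89^{53} ≡ 1 mod 107 and 53 < 106, so ord_107(89) = 53 ≠ 106 and 89 is not a primitive root.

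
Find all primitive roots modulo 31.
There are φ(30) = 8 primitive roots mod 31: {3, 11, 12, 13, 17, 21, 22, 24}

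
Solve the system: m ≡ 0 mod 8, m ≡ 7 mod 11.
M = 8 × 11 = 88. M₁ = 11, y₁ ≡ 3 mod 8. M₂ = 8, y₂ ≡ 7 mod 11. m = 0×11×3 + 7×8×7 ≡ 40 mod 88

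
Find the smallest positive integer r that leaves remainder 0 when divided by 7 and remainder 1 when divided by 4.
M = 7 × 4 = 28. M₁ = 4, y₁ ≡ 2 (mod 7). M₂ = 7, y₂ ≡ 3 (mod 4). r = 0×4×2 + 1×7×3 ≡ 21 (mod 28)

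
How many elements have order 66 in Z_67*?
A prime p has φ(p-1) primitive roots; here φ(66) = 20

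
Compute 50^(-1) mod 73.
Since 73 is prime, by Fermat 50^(-1) ≡ 50^{71} ≡ 19 mod 73. Verify: 50 × 19 = 950 ≡ 1 mod 73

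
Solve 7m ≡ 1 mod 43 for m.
Since 43 is prime, by Fermat 7^(-1) ≡ 7^{41} ≡ 37 mod 43. Verify: 7 × 37 = 259 ≡ 1 mod 43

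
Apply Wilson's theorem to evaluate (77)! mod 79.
(78)! = (77)! × (78) ≡ -1 (mod 79). So (77)! ≡ -1 × (78)^(-1) ≡ (-1)×(-1) = 1 (mod 79)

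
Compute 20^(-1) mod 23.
Since 23 is prime, by Fermat 20^(-1) ≡ 20^{21} ≡ 15 mod 23. Verify: 20 × 15 = 300 ≡ 1 mod 23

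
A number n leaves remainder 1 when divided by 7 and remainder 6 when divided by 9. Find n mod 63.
M = 7 × 9 = 63. M₁ = 9, y₁ ≡ 4 mod 7. M₂ = 7, y₂ ≡ 4 mod 9. n = 1×9×4 + 6×7×4 ≡ 15 mod 63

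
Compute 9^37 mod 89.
By repeated squaring mod 89: 9^{1}≡9, 9^{2}≡81, 9^{4}≡64, 9^{8}≡2, 9^{16}≡4, 9^{32}≡16. Then 9^{37} = 9^{32+4+1} ≡ 16 × 64 × 9 ≡ 49 mod 89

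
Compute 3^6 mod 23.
By repeated squaring mod 23: 3^{1}≡3, 3^{2}≡9, 3^{4}≡12. Then 3^{6} = 3^{4+2} ≡ 12 × 9 ≡ 16 mod 23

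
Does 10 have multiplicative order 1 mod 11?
Powers of 10 mod 11: 10^1≡10, 10^2≡1. 10^1≡10≢1, so ord ≠ 1. No, the actual order is 2.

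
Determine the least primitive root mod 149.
g = 2. For each prime q|148: 2^{74}≡148, 2^{4}≡16, none ≡ 1, so ord_149(2) = 148 and 2 is a primitive root.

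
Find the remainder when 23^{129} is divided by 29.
By Fermat: 23^{28} ≡ 1 (mod 29). 129 = 4×28 + 17. So 23^{129} ≡ 23^{17} ≡ 16 (mod 29)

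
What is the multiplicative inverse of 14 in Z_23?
Since 23 is prime, by Fermat 14^(-1) ≡ 14^{21} ≡ 5 mod 23. Verify: 14 × 5 = 70 ≡ 1 mod 23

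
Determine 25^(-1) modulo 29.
Since 29 is prime, by Fermat 25^(-1) ≡ 25^{27} ≡ 7 (mod 29). Verify: 25 × 7 = 175 ≡ 1 (mod 29)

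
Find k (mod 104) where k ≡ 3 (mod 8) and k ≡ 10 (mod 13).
M = 8 × 13 = 104. M₁ = 13, y₁ ≡ 5 (mod 8). M₂ = 8, y₂ ≡ 5 (mod 13). k = 3×13×5 + 10×8×5 ≡ 75 (mod 104)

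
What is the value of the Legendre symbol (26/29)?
(26/29) = 26^{14} mod 29 = -1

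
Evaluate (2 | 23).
(2/23) = 2^{11} mod 23 = 1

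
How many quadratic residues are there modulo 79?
Exactly half the non-zero residues mod a prime are QRs: (79-1)/2 = 39.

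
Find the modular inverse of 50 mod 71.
Since 71 is prime, by Fermat 50^(-1) ≡ 50^{69} ≡ 27 mod 71. Verify: 50 × 27 = 1350 ≡ 1 mod 71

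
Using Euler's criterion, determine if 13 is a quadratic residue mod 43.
By Euler's criterion: 13^{21} ≡ 1 mod 43. Since this equals 1, 13 is a QR.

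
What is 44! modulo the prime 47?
(46)! = (44)! × (45) × (46) ≡ -1 mod 47. So (44)! ≡ -1 × [(46)(45)]^(-1) ≡ 23 mod 47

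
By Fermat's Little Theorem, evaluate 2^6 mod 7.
By Fermat's Little Theorem, 2^{6} ≡ 1 mod 7 since 7 is prime and gcd(2, 7) = 1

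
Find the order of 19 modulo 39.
Powers of 19 mod 39: 19^1≡19, 19^2≡10, 19^3≡34, 19^4≡22, 19^5≡28, 19^6≡25, 19^7≡7, 19^8≡16, 19^9≡31, 19^10≡4, 19^11≡37, 19^12≡1. So the order of 19 is 12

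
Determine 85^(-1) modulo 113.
Since 113 is prime, by Fermat 85^(-1) ≡ 85^{111} ≡ 4 mod 113. Verify: 85 × 4 = 340 ≡ 1 mod 113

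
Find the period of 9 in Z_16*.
Powers of 9 mod 16: 9^1≡9, 9^2≡1. ord_16(9) = 2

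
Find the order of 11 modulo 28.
Powers of 11 mod 28: 11^1≡11, 11^2≡9, 11^3≡15, 11^4≡25, 11^5≡23, 11^6≡1. Order = 6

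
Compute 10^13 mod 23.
By repeated squaring (mod 23): 10^{1}≡10, 10^{2}≡8, 10^{4}≡18, 10^{8}≡2. Then 10^{13} = 10^{8+4+1} ≡ 2 × 18 × 10 ≡ 15 (mod 23)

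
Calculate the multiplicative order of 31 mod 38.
Powers of 31 mod 38: 31^1≡31, 31^2≡11, 31^3≡37, 31^4≡7, 31^5≡27, 31^6≡1. Order = 6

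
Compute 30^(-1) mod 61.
Since 61 is prime, by Fermat 30^(-1) ≡ 30^{59} ≡ 59 mod 61. Verify: 30 × 59 = 1770 ≡ 1 mod 61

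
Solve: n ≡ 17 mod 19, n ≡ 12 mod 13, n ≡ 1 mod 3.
M = 19 × 13 × 3 = 741. M₁ = 39, y₁ ≡ 1 mod 19. M₂ = 57, y₂ ≡ 8 mod 13. M₃ = 247, y₃ ≡ 1 mod 3. n = 17×39×1 + 12×57×8 + 1×247×1 ≡ 454 mod 741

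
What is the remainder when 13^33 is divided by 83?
By repeated squaring (mod 83): 13^{1}≡13, 13^{2}≡3, 13^{4}≡9, 13^{8}≡81, 13^{16}≡4, 13^{32}≡16. Then 13^{33} = 13^{32+1} ≡ 16 × 13 ≡ 42 (mod 83)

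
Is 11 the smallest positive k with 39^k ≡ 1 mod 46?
Powers of 39 mod 46: 39^1≡39, 39^2≡3, 39^3≡25, 39^4≡9, 39^5≡29, 39^6≡27, 39^7≡41, 39^8≡35, 39^9≡31, 39^10≡13, 39^11≡1. First k with 39^k≡1 is k=11. Yes, ord_46(39) = 11.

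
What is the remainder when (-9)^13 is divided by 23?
By repeated squaring mod 23: (-9)^{1}≡14, (-9)^{2}≡12, (-9)^{4}≡6, (-9)^{8}≡13. Then (-9)^{13} = (-9)^{8+4+1} ≡ 13 × 6 × 14 ≡ 11 mod 23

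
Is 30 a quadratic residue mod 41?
By Euler's criterion: 30^{20} ≡ 40 (mod 41). Since this equals -1 (≡ 40), 30 is not a QR.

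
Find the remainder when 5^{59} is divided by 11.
By Fermat: 5^{10} ≡ 1 mod 11. 59 = 5×10 + 9. So 5^{59} ≡ 5^{9} ≡ 9 mod 11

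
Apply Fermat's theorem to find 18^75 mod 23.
By Fermat: 18^{22} ≡ 1 mod 23. 75 = 3×22 + 9. So 18^{75} ≡ 18^{9} ≡ 12 mod 23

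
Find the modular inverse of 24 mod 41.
Since 41 is prime, by Fermat 24^(-1) ≡ 24^{39} ≡ 12 mod 41. Verify: 24 × 12 = 288 ≡ 1 mod 41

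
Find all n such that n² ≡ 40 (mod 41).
The square roots of 40 mod 41 are 32 and 9. Verify: 32² = 1024 ≡ 40 (mod 41)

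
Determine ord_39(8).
Powers of 8 mod 39: 8^1≡8, 8^2≡25, 8^3≡5, 8^4≡1. So the order of 8 is 4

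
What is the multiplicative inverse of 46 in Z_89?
Since 89 is prime, by Fermat 46^(-1) ≡ 46^{87} ≡ 60 (mod 89). Verify: 46 × 60 = 2760 ≡ 1 (mod 89)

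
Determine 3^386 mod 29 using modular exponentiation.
Using Fermat: 3^{28} ≡ 1 (mod 29). 386 ≡ 22 (mod 28). So 3^{386} ≡ 3^{22} ≡ 22 (mod 29)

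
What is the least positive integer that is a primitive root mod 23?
g = 5. Powers: [5, 2, 10, 4, 20, 8, 17, 16, 11, ...] generates all 22 non-zero residues.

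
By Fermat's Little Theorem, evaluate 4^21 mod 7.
By Fermat: 4^{6} ≡ 1 mod 7. 21 = 3×6 + 3. So 4^{21} ≡ 4^{3} ≡ 1 mod 7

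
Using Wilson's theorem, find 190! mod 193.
(192)! = (190)! × (191) × (192) ≡ -1 mod 193. So (190)! ≡ -1 × [(192)(191)]^(-1) ≡ 96 mod 193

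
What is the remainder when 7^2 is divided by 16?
7^{2} = 49 ≡ 1 (mod 16)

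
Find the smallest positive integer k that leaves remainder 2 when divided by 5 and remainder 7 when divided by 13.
M = 5 × 13 = 65. M₁ = 13, y₁ ≡ 2 mod 5. M₂ = 5, y₂ ≡ 8 mod 13. k = 2×13×2 + 7×5×8 ≡ 7 mod 65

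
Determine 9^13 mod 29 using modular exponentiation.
By repeated squaring mod 29: 9^{1}≡9, 9^{2}≡23, 9^{4}≡7, 9^{8}≡20. Then 9^{13} = 9^{8+4+1} ≡ 20 × 7 × 9 ≡ 13 mod 29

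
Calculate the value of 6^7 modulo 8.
By repeated squaring (mod 8): 6^{1}≡6, 6^{2}≡4, 6^{4}≡0. Then 6^{7} = 6^{4+2+1} ≡ 0 × 4 × 6 ≡ 0 (mod 8)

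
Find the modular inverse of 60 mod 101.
Since 101 is prime, by Fermat 60^(-1) ≡ 60^{99} ≡ 32 mod 101. Verify: 60 × 32 = 1920 ≡ 1 mod 101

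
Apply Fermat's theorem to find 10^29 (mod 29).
By Fermat: 10^{28} ≡ 1 (mod 29). So 10^{29} = 10^{28} · 10^{1} ≡ 10^{1} ≡ 10 (mod 29)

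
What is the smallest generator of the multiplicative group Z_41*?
g = 6. For each prime q|40: 6^{20}≡40, 6^{8}≡10, none ≡ 1, so ord_41(6) = 40 and 6 is a primitive root.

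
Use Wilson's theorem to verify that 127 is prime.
(126)! mod 127 = 126. Since this equals -1 (mod 127), Wilson confirms 127 is prime.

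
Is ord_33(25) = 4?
Powers of 25 mod 33: 25^1≡25, 25^2≡31, 25^3≡16, 25^4≡4, 25^5≡1. 25^4≡4≢1, so ord ≠ 4. No, the actual order is 5.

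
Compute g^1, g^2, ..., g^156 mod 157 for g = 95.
95^1, 95^2, ..., 95^{156} mod 157: [95, 76, 155, 124, 5, 4, 66, 147, 149, 25, 20, 16, 107, 117, 125, 100, 80, 64, 114, 154, 29, 86, 6, 99, 142, 145, 116, 30, 24, 82, 97, 109, 150, 120, 96, 14, 74, 122, 129, 9, 70, 56, 139, 17, 45, 36, 123, 67, 85, 68, 23, 144, 21, 111, 26, 115, 92, 105, 84, 130, 104, 146, 54, 106, 22, 49, 102, 113, 59, 110, 88, 39, 94, 138, 79, 126, 38, 156, 62, 81, 2, 33, 152, 153, 91, 10, 8, 132, 137, 141, 50, 40, 32, 57, 77, 93, 43, 3, 128, 71, 151, 58, 15, 12, 41, 127, 133, 75, 60, 48, 7, 37, 61, 143, 83, 35, 28, 148, 87, 101, 18, 140, 112, 121, 34, 90, 72, 89, 134, 13, 136, 46, 131, 42, 65, 52, 73, 27, 53, 11, 103, 51, 135, 108, 55, 44, 98, 47, 69, 118, 63, 19, 78, 31, 119, 1]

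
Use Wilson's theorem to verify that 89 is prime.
(88)! mod 89 = 88. Since this equals -1 (mod 89), Wilson confirms 89 is prime.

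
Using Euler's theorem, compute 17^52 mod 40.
By Euler: 17^{16} ≡ 1 mod 40 since gcd(17, 40) = 1. 52 = 3×16 + 4. So 17^{52} ≡ 17^{4} ≡ 1 mod 40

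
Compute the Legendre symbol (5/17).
(5/17) = 5^{8} mod 17 = -1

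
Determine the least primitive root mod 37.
g = 2. Powers: [2, 4, 8, 16, 32, 27, 17, 34, 31, 25, ...] generates all 36 non-zero residues.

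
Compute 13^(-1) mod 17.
Since 17 is prime, by Fermat 13^(-1) ≡ 13^{15} ≡ 4 mod 17. Verify: 13 × 4 = 52 ≡ 1 mod 17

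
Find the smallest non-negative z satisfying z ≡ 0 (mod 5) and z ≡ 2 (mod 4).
M = 5 × 4 = 20. M₁ = 4, y₁ ≡ 4 (mod 5). M₂ = 5, y₂ ≡ 1 (mod 4). z = 0×4×4 + 2×5×1 ≡ 10 (mod 20)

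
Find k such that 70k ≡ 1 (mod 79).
Since 79 is prime, by Fermat 70^(-1) ≡ 70^{77} ≡ 35 (mod 79). Verify: 70 × 35 = 2450 ≡ 1 (mod 79)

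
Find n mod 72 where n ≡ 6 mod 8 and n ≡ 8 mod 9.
M = 8 × 9 = 72. M₁ = 9, y₁ ≡ 1 mod 8. M₂ = 8, y₂ ≡ 8 mod 9. n = 6×9×1 + 8×8×8 ≡ 62 mod 72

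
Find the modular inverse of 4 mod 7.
Since 7 is prime, by Fermat 4^(-1) ≡ 4^{5} ≡ 2 mod 7. Verify: 4 × 2 = 8 ≡ 1 mod 7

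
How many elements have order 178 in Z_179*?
There are φ(179-1) = φ(178) = 88 primitive roots modulo 179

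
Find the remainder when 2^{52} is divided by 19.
By Fermat: 2^{18} ≡ 1 (mod 19). 52 = 2×18 + 16. So 2^{52} ≡ 2^{16} ≡ 5 (mod 19)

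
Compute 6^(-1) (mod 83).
Since 83 is prime, by Fermat 6^(-1) ≡ 6^{81} ≡ 14 (mod 83). Verify: 6 × 14 = 84 ≡ 1 (mod 83)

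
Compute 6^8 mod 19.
By repeated squaring mod 19: 6^{1}≡6, 6^{2}≡17, 6^{4}≡4, 6^{8}≡16. So 6^{8} ≡ 16 mod 19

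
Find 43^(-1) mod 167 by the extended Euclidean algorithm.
Extended GCD: 43(-66) + 167(17) = 1. So 43^(-1) ≡ -66 ≡ 101 mod 167. Verify: 43 × 101 = 4343 ≡ 1 mod 167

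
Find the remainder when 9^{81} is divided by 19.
By Fermat: 9^{18} ≡ 1 mod 19. 81 = 4×18 + 9. So 9^{81} ≡ 9^{9} ≡ 1 mod 19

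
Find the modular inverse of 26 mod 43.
Since 43 is prime, by Fermat 26^(-1) ≡ 26^{41} ≡ 5 mod 43. Verify: 26 × 5 = 130 ≡ 1 mod 43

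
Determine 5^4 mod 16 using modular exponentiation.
5^{4} = 625 ≡ 1 (mod 16)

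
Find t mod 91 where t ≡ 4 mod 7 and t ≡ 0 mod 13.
M = 7 × 13 = 91. M₁ = 13, y₁ ≡ 6 mod 7. M₂ = 7, y₂ ≡ 2 mod 13. t = 4×13×6 + 0×7×2 ≡ 39 mod 91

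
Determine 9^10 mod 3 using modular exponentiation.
By repeated squaring (mod 3): 9^{1}≡0, 9^{2}≡0, 9^{4}≡0, 9^{8}≡0. Then 9^{10} = 9^{8+2} ≡ 0 × 0 ≡ 0 (mod 3)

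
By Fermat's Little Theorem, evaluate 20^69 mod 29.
By Fermat: 20^{28} ≡ 1 (mod 29). 69 = 2×28 + 13. So 20^{69} ≡ 20^{13} ≡ 16 (mod 29)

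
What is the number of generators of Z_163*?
A prime p has φ(p-1) primitive roots; here φ(162) = 54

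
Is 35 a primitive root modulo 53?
ord_53(35) divides 52. For each prime q|52: 35^{26}≡52, 35^{4}≡36, none ≡ 1. So 35 has order 52 and is a primitive root mod 53.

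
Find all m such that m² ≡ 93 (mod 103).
The square roots of 93 mod 103 are 14 and 89. Verify: 14² = 196 ≡ 93 (mod 103)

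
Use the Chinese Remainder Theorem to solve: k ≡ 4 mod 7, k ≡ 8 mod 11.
M = 7 × 11 = 77. M₁ = 11, y₁ ≡ 2 mod 7. M₂ = 7, y₂ ≡ 8 mod 11. k = 4×11×2 + 8×7×8 ≡ 74 mod 77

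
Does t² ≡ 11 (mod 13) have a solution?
By Euler's criterion: 11^{6} ≡ 12 (mod 13). Since this equals -1 (≡ 12), 11 is not a QR.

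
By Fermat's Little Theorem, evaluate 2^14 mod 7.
By Fermat: 2^{6} ≡ 1 mod 7. 14 = 2×6 + 2. So 2^{14} ≡ 2^{2} ≡ 4 mod 7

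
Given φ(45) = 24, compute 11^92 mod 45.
By Euler: 11^{24} ≡ 1 (mod 45) since gcd(11, 45) = 1. 92 = 3×24 + 20. So 11^{92} ≡ 11^{20} ≡ 31 (mod 45)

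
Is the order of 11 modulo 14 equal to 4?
Powers of 11 mod 14: 11^1≡11, 11^2≡9, 11^3≡1. Already 11^3≡1, so the order is 3 < 4. No, the actual order is 3.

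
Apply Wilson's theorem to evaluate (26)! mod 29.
(28)! = (26)! × (27) × (28) ≡ -1 (mod 29). So (26)! ≡ -1 × [(28)(27)]^(-1) ≡ 14 (mod 29)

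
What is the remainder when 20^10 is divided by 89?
By repeated squaring (mod 89): 20^{1}≡20, 20^{2}≡44, 20^{4}≡67, 20^{8}≡39. Then 20^{10} = 20^{8+2} ≡ 39 × 44 ≡ 25 (mod 89)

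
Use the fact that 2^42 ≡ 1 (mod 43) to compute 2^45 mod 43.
By Fermat: 2^{42} ≡ 1 (mod 43). So 2^{45} = 2^{42} · 2^{3} ≡ 2^{3} ≡ 8 (mod 43)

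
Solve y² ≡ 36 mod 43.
The square roots of 36 mod 43 are 6 and 37. Verify: 6² = 36 ≡ 36 mod 43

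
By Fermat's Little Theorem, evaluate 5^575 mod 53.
By Fermat: 5^{52} ≡ 1 mod 53. 575 ≡ 3 mod 52. So 5^{575} ≡ 5^{3} ≡ 19 mod 53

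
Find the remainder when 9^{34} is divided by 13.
By Fermat: 9^{12} ≡ 1 (mod 13). 34 = 2×12 + 10. So 9^{34} ≡ 9^{10} ≡ 9 (mod 13)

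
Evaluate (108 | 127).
(108/127) = 108^{63} mod 127 = -1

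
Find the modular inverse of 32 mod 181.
Since 181 is prime, by Fermat 32^(-1) ≡ 32^{179} ≡ 17 (mod 181). Verify: 32 × 17 = 544 ≡ 1 (mod 181)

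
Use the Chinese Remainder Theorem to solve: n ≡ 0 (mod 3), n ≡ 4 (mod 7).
M = 3 × 7 = 21. M₁ = 7, y₁ ≡ 1 (mod 3). M₂ = 3, y₂ ≡ 5 (mod 7). n = 0×7×1 + 4×3×5 ≡ 18 (mod 21)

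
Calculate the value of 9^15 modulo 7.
Using Fermat: 9^{6} ≡ 1 mod 7. 15 ≡ 3 mod 6. So 9^{15} ≡ 9^{3} ≡ 1 mod 7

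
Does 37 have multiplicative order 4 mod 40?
Powers of 37 mod 40: 37^1≡37, 37^2≡9, 37^3≡13, 37^4≡1. First k with 37^k≡1 is k=4. Yes, ord_40(37) = 4.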